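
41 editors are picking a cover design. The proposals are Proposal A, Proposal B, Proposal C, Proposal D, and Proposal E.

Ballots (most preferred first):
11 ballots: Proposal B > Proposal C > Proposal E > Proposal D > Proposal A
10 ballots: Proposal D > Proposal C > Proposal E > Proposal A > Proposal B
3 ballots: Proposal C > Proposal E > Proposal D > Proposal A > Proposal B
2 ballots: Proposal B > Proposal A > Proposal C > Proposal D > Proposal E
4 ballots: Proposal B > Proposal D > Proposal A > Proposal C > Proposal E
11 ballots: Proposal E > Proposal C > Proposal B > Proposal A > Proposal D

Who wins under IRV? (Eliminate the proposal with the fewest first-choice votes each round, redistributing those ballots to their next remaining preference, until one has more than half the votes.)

Proposal E

Round 1: Proposal A 0, Proposal B 17, Proposal C 3, Proposal D 10, Proposal E 11. Proposal A eliminated.
Round 2: Proposal B 17, Proposal C 3, Proposal D 10, Proposal E 11. Proposal C eliminated.
Round 3: Proposal B 17, Proposal D 10, Proposal E 14. Proposal D eliminated.
Round 4: Proposal B 17, Proposal E 24. Proposal E has a majority (≥21).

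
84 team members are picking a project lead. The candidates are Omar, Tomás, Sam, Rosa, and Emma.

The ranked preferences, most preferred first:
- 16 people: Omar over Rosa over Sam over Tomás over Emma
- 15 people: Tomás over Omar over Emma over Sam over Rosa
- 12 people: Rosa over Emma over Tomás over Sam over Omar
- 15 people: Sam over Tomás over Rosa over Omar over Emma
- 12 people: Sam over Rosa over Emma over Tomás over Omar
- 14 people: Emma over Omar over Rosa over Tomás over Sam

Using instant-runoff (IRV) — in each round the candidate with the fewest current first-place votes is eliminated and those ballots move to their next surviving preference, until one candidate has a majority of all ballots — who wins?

Round 1: Omar 16, Tomás 15, Sam 27, Rosa 12, Emma 14. Rosa eliminated.
Round 2: Omar 16, Tomás 15, Sam 27, Emma 26. Tomás eliminated.
Round 3: Omar 31, Sam 27, Emma 26. Emma eliminated.
Round 4: Omar 45, Sam 39. Omar has a majority (≥43).

Omar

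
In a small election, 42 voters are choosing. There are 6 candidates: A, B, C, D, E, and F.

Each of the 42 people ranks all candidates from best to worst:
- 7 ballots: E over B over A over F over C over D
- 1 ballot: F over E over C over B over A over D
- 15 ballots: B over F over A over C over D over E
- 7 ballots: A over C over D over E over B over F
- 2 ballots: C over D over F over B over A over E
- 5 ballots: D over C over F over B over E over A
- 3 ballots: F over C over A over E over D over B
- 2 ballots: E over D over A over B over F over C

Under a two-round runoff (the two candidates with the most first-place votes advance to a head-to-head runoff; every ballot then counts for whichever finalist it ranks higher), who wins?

B

Round 1 first-place votes: A 7, B 15, C 2, D 5, E 9, F 4. B and E advance.
Runoff: B is ranked above E on 22 ballots, E above B on 20.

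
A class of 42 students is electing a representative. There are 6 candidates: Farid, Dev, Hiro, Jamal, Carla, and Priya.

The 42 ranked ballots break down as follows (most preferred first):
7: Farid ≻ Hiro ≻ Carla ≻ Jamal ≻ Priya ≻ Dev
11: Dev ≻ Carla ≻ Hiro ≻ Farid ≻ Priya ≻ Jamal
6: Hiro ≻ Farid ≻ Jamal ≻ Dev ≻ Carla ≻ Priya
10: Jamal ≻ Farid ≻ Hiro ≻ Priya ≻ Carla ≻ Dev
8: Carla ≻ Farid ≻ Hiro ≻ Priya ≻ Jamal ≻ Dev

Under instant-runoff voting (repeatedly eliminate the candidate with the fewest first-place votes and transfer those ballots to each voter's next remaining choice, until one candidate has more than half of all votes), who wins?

Farid

Round 1: Farid 7, Dev 11, Hiro 6, Jamal 10, Carla 8, Priya 0. Priya eliminated.
Round 2: Farid 7, Dev 11, Hiro 6, Jamal 10, Carla 8. Hiro eliminated.
Round 3: Farid 13, Dev 11, Jamal 10, Carla 8. Carla eliminated.
Round 4: Farid 21, Dev 11, Jamal 10. Jamal eliminated.
Round 5: Farid 31, Dev 11. Farid has a majority (≥22).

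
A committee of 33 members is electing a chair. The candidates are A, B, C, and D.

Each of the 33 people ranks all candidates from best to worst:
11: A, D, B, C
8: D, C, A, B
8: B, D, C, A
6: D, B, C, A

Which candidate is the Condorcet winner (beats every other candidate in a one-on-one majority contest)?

D vs A: 22–11
D vs B: 25–8
D vs C: 33–0
D beats every other candidate.

D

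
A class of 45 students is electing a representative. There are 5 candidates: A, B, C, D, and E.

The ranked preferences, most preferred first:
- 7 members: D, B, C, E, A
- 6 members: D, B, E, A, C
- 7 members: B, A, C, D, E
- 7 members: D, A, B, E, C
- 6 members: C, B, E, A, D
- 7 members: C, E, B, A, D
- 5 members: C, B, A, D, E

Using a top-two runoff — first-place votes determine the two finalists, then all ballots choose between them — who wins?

Round 1 first-place votes: A 0, B 7, C 18, D 20, E 0. D and C advance.
Runoff: D is ranked above C on 20 ballots, C above D on 25.

C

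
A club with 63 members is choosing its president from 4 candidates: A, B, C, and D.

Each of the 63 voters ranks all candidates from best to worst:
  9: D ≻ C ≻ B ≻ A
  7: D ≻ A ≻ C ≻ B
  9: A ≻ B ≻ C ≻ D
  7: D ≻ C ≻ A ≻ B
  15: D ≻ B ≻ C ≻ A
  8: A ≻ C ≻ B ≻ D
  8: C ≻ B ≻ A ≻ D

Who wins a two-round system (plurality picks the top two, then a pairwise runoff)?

D

Round 1 first-place votes: A 17, B 0, C 8, D 38. D and A advance.
Runoff: D is ranked above A on 38 ballots, A above D on 25.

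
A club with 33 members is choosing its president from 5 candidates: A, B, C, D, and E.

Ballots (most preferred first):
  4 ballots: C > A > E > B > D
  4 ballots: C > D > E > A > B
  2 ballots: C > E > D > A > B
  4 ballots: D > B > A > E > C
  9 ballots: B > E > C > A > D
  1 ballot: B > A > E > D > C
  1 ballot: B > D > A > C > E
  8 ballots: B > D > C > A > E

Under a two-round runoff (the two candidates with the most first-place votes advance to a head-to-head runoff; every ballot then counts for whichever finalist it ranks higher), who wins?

B

Round 1 first-place votes: A 0, B 19, C 10, D 4, E 0. B and C advance.
Runoff: B is ranked above C on 23 ballots, C above B on 10.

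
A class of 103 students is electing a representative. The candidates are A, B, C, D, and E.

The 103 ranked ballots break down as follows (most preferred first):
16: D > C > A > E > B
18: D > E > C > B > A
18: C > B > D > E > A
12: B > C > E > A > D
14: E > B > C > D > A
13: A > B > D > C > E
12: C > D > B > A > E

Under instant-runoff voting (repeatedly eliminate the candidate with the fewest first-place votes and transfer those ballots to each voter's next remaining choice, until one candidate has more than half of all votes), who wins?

C

Round 1: A 13, B 12, C 30, D 34, E 14. B eliminated.
Round 2: A 13, C 42, D 34, E 14. A eliminated.
Round 3: C 42, D 47, E 14. E eliminated.
Round 4: C 56, D 47. C has a majority (≥52).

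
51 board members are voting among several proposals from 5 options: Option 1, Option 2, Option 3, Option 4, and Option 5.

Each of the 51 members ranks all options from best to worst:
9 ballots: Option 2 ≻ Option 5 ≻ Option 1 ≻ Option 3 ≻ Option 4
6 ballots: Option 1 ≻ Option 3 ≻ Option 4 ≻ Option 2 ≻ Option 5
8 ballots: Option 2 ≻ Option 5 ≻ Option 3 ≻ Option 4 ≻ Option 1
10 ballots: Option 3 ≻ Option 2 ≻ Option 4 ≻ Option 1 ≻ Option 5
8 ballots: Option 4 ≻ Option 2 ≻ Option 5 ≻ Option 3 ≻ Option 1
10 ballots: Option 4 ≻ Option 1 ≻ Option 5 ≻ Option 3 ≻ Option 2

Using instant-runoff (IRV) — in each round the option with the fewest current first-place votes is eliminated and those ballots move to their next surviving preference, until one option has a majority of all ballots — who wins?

Option 2

Round 1: Option 1 6, Option 2 17, Option 3 10, Option 4 18, Option 5 0. Option 5 eliminated.
Round 2: Option 1 6, Option 2 17, Option 3 10, Option 4 18. Option 1 eliminated.
Round 3: Option 2 17, Option 3 16, Option 4 18. Option 3 eliminated.
Round 4: Option 2 27, Option 4 24. Option 2 has a majority (≥26).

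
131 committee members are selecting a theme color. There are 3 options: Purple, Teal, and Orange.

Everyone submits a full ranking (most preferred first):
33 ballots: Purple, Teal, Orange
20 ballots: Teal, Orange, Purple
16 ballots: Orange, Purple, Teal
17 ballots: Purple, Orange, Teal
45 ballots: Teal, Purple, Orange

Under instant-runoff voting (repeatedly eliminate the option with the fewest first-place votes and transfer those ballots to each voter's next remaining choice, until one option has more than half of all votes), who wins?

Purple

Round 1: Purple 50, Teal 65, Orange 16. Orange eliminated.
Round 2: Purple 66, Teal 65. Purple has a majority (≥66).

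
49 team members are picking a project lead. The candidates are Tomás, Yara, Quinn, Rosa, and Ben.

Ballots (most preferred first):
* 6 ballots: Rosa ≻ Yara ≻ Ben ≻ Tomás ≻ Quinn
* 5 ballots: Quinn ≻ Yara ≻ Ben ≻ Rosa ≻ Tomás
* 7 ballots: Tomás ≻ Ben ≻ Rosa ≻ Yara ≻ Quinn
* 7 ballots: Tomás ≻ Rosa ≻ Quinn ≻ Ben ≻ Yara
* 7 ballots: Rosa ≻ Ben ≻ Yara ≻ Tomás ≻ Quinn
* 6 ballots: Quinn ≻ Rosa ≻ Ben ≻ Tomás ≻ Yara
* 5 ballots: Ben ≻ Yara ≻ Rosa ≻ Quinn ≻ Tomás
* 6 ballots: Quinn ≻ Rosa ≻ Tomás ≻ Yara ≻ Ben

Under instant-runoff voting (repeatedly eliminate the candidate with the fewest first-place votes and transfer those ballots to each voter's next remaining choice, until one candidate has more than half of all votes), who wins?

Round 1: Tomás 14, Yara 0, Quinn 17, Rosa 13, Ben 5. Yara eliminated.
Round 2: Tomás 14, Quinn 17, Rosa 13, Ben 5. Ben eliminated.
Round 3: Tomás 14, Quinn 17, Rosa 18. Tomás eliminated.
Round 4: Quinn 17, Rosa 32. Rosa has a majority (≥25).

Rosa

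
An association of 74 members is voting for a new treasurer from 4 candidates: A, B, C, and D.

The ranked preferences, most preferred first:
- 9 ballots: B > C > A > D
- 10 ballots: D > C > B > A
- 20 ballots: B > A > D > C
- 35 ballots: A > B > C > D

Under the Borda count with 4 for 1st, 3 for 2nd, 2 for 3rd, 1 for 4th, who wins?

B

A: 9×2 + 10×1 + 20×3 + 35×4 = 228
B: 9×4 + 10×2 + 20×4 + 35×3 = 241
C: 9×3 + 10×3 + 20×1 + 35×2 = 147
D: 9×1 + 10×4 + 20×2 + 35×1 = 124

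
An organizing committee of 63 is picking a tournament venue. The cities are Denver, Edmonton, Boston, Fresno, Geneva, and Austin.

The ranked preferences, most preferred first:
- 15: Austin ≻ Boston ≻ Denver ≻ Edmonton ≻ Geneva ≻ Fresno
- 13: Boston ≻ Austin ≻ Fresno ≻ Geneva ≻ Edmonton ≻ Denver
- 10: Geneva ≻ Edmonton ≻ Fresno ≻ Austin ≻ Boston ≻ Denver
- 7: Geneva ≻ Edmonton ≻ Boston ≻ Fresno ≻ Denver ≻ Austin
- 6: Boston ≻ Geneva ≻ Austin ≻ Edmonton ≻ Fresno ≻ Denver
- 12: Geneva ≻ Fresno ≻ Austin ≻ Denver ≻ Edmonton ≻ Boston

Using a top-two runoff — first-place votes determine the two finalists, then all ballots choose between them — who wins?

Round 1 first-place votes: Denver 0, Edmonton 0, Boston 19, Fresno 0, Geneva 29, Austin 15. Geneva and Boston advance.
Runoff: Geneva is ranked above Boston on 29 ballots, Boston above Geneva on 34.

Boston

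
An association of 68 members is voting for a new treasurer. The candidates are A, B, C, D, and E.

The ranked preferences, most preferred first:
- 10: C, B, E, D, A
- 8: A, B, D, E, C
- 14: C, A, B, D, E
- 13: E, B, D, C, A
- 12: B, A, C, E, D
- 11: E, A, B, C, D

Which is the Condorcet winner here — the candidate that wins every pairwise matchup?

B

B vs A: 35–33
B vs C: 44–24
B vs D: 68–0
B vs E: 44–24
B beats every other candidate.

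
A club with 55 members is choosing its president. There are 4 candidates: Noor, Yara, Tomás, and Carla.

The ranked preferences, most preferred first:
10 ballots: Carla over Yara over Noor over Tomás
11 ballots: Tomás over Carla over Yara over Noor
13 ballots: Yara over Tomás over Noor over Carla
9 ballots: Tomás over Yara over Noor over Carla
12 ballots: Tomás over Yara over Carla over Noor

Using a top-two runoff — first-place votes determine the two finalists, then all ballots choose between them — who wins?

Tomás

Round 1 first-place votes: Noor 0, Yara 13, Tomás 32, Carla 10. Tomás and Yara advance.
Runoff: Tomás is ranked above Yara on 32 ballots, Yara above Tomás on 23.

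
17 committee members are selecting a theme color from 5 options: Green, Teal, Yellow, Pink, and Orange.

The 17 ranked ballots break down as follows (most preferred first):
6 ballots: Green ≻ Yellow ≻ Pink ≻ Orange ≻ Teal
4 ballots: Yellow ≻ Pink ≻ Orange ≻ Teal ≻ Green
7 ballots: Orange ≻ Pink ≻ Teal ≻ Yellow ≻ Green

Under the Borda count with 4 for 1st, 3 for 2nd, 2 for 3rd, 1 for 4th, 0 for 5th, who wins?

Green: 6×4 + 4×0 + 7×0 = 24
Teal: 6×0 + 4×1 + 7×2 = 18
Yellow: 6×3 + 4×4 + 7×1 = 41
Pink: 6×2 + 4×3 + 7×3 = 45
Orange: 6×1 + 4×2 + 7×4 = 42

Pink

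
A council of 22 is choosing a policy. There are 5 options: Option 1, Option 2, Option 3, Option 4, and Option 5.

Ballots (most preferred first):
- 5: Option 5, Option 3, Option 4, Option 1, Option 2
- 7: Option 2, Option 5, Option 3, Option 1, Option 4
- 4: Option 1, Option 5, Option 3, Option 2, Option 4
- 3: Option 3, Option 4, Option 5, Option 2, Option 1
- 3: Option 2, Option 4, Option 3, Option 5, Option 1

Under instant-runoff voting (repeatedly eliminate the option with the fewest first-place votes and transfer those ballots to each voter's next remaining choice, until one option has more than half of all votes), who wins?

Round 1: Option 1 4, Option 2 10, Option 3 3, Option 4 0, Option 5 5. Option 4 eliminated.
Round 2: Option 1 4, Option 2 10, Option 3 3, Option 5 5. Option 3 eliminated.
Round 3: Option 1 4, Option 2 10, Option 5 8. Option 1 eliminated.
Round 4: Option 2 10, Option 5 12. Option 5 has a majority (≥12).

Option 5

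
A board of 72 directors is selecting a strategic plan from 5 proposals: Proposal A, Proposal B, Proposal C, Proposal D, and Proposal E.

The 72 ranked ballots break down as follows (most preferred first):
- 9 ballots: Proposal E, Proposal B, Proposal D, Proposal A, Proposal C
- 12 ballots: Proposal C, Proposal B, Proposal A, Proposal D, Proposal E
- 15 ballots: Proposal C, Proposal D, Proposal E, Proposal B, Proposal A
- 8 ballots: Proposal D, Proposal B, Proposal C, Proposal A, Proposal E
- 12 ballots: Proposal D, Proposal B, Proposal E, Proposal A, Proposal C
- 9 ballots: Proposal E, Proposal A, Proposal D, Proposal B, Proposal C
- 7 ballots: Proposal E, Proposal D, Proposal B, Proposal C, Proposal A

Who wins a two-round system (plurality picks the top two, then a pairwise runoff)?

Round 1 first-place votes: Proposal A 0, Proposal B 0, Proposal C 27, Proposal D 20, Proposal E 25. Proposal C and Proposal E advance.
Runoff: Proposal C is ranked above Proposal E on 35 ballots, Proposal E above Proposal C on 37.

Proposal E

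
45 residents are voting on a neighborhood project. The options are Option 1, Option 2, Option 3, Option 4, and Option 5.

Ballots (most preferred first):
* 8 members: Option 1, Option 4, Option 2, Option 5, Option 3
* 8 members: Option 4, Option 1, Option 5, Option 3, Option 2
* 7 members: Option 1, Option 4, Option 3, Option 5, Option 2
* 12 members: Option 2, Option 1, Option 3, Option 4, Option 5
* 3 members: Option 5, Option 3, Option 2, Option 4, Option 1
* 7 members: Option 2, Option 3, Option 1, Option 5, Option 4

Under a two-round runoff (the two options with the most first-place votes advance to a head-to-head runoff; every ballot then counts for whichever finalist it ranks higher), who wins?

Option 1

Round 1 first-place votes: Option 1 15, Option 2 19, Option 3 0, Option 4 8, Option 5 3. Option 2 and Option 1 advance.
Runoff: Option 2 is ranked above Option 1 on 22 ballots, Option 1 above Option 2 on 23.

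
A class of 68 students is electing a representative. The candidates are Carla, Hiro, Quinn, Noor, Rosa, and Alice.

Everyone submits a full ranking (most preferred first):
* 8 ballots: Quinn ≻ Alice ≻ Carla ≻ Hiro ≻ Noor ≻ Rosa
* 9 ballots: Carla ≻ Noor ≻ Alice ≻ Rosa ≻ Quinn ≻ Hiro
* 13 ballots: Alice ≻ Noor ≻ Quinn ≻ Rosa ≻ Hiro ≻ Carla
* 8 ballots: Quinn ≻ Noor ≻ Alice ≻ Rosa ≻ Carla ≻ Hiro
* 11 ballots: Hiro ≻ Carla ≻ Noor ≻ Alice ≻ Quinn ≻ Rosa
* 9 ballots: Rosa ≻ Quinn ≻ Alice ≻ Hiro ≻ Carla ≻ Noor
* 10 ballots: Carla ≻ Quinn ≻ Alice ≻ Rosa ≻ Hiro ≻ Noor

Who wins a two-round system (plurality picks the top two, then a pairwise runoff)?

Round 1 first-place votes: Carla 19, Hiro 11, Quinn 16, Noor 0, Rosa 9, Alice 13. Carla and Quinn advance.
Runoff: Carla is ranked above Quinn on 30 ballots, Quinn above Carla on 38.

Quinn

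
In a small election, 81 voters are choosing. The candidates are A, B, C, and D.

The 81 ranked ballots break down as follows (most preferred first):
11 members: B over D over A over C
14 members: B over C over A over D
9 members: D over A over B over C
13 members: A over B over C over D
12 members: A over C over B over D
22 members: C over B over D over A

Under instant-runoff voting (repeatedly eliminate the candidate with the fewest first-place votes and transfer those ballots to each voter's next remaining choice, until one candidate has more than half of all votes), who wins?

Round 1: A 25, B 25, C 22, D 9. D eliminated.
Round 2: A 34, B 25, C 22. C eliminated.
Round 3: A 34, B 47. B has a majority (≥41).

B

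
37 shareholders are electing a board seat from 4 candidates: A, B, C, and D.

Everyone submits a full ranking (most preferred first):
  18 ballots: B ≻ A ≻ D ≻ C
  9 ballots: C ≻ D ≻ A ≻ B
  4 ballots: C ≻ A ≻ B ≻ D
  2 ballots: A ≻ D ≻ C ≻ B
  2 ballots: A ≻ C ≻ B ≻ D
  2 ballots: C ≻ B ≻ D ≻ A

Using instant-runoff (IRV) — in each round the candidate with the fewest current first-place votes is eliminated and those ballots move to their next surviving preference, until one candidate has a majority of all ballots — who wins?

C

Round 1: A 4, B 18, C 15, D 0. D eliminated.
Round 2: A 4, B 18, C 15. A eliminated.
Round 3: B 18, C 19. C has a majority (≥19).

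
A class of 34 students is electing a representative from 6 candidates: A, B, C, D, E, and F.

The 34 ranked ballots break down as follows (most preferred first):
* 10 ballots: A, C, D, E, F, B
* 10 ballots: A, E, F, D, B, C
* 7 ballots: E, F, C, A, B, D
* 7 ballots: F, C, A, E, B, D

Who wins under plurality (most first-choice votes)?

A

First-place votes: A 20, B 0, C 0, D 0, E 7, F 7.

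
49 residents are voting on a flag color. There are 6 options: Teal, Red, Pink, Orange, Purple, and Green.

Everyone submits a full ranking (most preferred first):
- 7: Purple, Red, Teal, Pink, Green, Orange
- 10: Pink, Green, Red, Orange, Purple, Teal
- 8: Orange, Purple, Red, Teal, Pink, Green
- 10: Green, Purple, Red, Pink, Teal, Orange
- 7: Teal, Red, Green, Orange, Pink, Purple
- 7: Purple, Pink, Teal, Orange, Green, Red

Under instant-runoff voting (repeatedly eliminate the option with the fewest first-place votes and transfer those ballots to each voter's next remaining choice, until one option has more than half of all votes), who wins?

Green

Round 1: Teal 7, Red 0, Pink 10, Orange 8, Purple 14, Green 10. Red eliminated.
Round 2: Teal 7, Pink 10, Orange 8, Purple 14, Green 10. Teal eliminated.
Round 3: Pink 10, Orange 8, Purple 14, Green 17. Orange eliminated.
Round 4: Pink 10, Purple 22, Green 17. Pink eliminated.
Round 5: Purple 22, Green 27. Green has a majority (≥25).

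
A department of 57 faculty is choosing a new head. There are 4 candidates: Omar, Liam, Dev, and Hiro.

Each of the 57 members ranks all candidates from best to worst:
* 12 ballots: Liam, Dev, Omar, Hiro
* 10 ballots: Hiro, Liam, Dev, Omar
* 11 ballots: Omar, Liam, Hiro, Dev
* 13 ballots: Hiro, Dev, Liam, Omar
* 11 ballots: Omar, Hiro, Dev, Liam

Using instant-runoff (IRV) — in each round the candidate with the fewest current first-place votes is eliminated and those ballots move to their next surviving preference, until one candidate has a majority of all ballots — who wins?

Omar

Round 1: Omar 22, Liam 12, Dev 0, Hiro 23. Dev eliminated.
Round 2: Omar 22, Liam 12, Hiro 23. Liam eliminated.
Round 3: Omar 34, Hiro 23. Omar has a majority (≥29).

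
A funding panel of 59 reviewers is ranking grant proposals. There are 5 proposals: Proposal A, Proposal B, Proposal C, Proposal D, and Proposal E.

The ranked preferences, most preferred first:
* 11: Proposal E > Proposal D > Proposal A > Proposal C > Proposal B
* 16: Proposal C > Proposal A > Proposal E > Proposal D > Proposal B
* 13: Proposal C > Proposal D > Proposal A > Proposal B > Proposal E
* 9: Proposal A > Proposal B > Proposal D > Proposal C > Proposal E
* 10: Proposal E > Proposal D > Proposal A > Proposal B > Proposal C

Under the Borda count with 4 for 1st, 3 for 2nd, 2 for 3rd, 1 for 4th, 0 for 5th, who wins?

Proposal A: 11×2 + 16×3 + 13×2 + 9×4 + 10×2 = 152
Proposal B: 11×0 + 16×0 + 13×1 + 9×3 + 10×1 = 50
Proposal C: 11×1 + 16×4 + 13×4 + 9×1 + 10×0 = 136
Proposal D: 11×3 + 16×1 + 13×3 + 9×2 + 10×3 = 136
Proposal E: 11×4 + 16×2 + 13×0 + 9×0 + 10×4 = 116

Proposal A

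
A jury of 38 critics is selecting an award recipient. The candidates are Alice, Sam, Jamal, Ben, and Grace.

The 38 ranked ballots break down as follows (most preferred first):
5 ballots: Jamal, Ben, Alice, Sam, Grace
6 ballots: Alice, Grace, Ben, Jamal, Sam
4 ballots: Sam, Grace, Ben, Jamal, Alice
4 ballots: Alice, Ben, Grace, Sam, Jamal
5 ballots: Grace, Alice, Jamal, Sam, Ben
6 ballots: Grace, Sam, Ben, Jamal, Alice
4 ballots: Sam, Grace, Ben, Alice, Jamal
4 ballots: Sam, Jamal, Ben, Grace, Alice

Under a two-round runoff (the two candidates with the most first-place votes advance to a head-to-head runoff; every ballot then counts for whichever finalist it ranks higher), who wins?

Grace

Round 1 first-place votes: Alice 10, Sam 12, Jamal 5, Ben 0, Grace 11. Sam and Grace advance.
Runoff: Sam is ranked above Grace on 17 ballots, Grace above Sam on 21.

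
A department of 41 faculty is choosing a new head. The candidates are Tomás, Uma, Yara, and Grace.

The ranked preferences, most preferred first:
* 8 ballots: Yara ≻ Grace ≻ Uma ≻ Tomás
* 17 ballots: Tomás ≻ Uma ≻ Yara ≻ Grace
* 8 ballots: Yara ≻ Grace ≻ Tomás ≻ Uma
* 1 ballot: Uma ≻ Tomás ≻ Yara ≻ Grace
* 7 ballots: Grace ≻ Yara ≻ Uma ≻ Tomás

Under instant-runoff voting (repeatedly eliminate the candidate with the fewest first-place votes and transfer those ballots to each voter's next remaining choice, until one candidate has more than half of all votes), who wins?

Round 1: Tomás 17, Uma 1, Yara 16, Grace 7. Uma eliminated.
Round 2: Tomás 18, Yara 16, Grace 7. Grace eliminated.
Round 3: Tomás 18, Yara 23. Yara has a majority (≥21).

Yara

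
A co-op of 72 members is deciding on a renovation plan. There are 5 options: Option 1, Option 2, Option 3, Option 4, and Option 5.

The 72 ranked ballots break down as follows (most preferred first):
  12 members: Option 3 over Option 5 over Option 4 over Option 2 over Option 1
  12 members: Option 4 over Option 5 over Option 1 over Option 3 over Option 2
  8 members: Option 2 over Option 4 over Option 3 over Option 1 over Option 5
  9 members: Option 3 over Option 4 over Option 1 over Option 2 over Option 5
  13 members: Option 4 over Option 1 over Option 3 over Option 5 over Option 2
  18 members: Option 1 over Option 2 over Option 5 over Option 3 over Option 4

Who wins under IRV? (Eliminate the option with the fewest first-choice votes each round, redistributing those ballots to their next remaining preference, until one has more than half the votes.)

Option 3

Round 1: Option 1 18, Option 2 8, Option 3 21, Option 4 25, Option 5 0. Option 5 eliminated.
Round 2: Option 1 18, Option 2 8, Option 3 21, Option 4 25. Option 2 eliminated.
Round 3: Option 1 18, Option 3 21, Option 4 33. Option 1 eliminated.
Round 4: Option 3 39, Option 4 33. Option 3 has a majority (≥37).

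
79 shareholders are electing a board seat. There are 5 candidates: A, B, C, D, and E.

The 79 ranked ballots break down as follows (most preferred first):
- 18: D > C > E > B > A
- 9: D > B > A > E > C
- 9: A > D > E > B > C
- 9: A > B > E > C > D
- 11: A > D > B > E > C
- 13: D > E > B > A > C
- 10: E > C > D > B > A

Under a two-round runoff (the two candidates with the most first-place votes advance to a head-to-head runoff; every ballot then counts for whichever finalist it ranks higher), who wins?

Round 1 first-place votes: A 29, B 0, C 0, D 40, E 10. D and A advance.
Runoff: D is ranked above A on 50 ballots, A above D on 29.

D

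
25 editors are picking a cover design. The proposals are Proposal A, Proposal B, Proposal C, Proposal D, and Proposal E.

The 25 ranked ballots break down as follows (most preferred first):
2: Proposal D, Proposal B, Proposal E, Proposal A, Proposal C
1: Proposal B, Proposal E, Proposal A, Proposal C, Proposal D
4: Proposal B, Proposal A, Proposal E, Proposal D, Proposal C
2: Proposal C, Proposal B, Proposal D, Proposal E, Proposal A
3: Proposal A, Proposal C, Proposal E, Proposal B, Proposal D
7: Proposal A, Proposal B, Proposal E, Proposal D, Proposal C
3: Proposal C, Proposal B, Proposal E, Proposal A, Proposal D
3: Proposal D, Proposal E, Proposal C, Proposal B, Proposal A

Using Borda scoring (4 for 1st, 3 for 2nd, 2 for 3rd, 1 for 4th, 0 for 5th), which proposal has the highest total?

Proposal A: 2×1 + 1×2 + 4×3 + 2×0 + 3×4 + 7×4 + 3×1 + 3×0 = 59
Proposal B: 2×3 + 1×4 + 4×4 + 2×3 + 3×1 + 7×3 + 3×3 + 3×1 = 68
Proposal C: 2×0 + 1×1 + 4×0 + 2×4 + 3×3 + 7×0 + 3×4 + 3×2 = 36
Proposal D: 2×4 + 1×0 + 4×1 + 2×2 + 3×0 + 7×1 + 3×0 + 3×4 = 35
Proposal E: 2×2 + 1×3 + 4×2 + 2×1 + 3×2 + 7×2 + 3×2 + 3×3 = 52

Proposal B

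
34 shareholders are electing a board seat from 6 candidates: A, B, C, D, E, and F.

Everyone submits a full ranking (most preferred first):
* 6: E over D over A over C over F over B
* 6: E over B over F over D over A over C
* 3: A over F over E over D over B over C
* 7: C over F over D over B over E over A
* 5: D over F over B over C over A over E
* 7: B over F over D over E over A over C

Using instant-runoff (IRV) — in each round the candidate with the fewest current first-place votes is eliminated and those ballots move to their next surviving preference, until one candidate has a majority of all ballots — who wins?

Round 1: A 3, B 7, C 7, D 5, E 12, F 0. F eliminated.
Round 2: A 3, B 7, C 7, D 5, E 12. A eliminated.
Round 3: B 7, C 7, D 5, E 15. D eliminated.
Round 4: B 12, C 7, E 15. C eliminated.
Round 5: B 19, E 15. B has a majority (≥18).

B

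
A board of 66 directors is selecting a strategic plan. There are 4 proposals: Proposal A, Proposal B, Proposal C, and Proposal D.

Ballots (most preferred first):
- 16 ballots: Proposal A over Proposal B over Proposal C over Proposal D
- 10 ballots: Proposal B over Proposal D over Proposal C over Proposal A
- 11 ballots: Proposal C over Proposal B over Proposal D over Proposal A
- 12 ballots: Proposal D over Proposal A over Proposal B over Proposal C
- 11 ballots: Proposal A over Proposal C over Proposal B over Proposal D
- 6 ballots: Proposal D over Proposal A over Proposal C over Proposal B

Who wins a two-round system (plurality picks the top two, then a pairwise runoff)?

Round 1 first-place votes: Proposal A 27, Proposal B 10, Proposal C 11, Proposal D 18. Proposal A and Proposal D advance.
Runoff: Proposal A is ranked above Proposal D on 27 ballots, Proposal D above Proposal A on 39.

Proposal D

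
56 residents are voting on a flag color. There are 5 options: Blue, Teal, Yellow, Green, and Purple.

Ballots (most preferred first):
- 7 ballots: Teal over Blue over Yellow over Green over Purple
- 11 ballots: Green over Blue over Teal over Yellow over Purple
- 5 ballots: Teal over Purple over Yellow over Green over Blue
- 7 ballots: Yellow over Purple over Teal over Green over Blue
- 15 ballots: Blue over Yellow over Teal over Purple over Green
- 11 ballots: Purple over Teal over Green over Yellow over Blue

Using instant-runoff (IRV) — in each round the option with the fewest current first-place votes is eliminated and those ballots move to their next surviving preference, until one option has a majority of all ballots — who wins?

Round 1: Blue 15, Teal 12, Yellow 7, Green 11, Purple 11. Yellow eliminated.
Round 2: Blue 15, Teal 12, Green 11, Purple 18. Green eliminated.
Round 3: Blue 26, Teal 12, Purple 18. Teal eliminated.
Round 4: Blue 33, Purple 23. Blue has a majority (≥29).

Blue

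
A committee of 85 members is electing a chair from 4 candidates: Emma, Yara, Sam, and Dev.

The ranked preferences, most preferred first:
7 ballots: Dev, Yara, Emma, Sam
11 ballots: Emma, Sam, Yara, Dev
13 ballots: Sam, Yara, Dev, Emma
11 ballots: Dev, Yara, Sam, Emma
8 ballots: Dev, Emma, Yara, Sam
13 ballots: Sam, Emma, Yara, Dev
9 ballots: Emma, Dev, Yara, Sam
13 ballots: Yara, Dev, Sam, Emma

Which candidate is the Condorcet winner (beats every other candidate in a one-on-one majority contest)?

Yara

Yara vs Emma: 44–41
Yara vs Sam: 48–37
Yara vs Dev: 50–35
Yara beats every other candidate.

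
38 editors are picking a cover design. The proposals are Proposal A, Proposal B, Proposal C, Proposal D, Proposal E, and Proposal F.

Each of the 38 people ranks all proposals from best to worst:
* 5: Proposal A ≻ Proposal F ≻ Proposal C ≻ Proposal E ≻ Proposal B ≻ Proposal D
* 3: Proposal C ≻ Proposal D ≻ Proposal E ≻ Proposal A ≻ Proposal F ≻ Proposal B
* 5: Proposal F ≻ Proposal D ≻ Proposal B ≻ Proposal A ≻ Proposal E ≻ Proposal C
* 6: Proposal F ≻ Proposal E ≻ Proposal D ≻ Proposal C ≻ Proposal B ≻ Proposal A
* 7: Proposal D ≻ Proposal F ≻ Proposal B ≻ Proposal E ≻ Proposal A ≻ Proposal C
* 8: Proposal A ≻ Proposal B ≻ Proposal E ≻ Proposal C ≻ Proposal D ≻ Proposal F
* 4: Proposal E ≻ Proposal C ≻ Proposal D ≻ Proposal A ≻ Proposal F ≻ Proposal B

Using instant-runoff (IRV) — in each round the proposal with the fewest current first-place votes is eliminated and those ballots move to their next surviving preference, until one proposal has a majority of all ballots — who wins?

Round 1: Proposal A 13, Proposal B 0, Proposal C 3, Proposal D 7, Proposal E 4, Proposal F 11. Proposal B eliminated.
Round 2: Proposal A 13, Proposal C 3, Proposal D 7, Proposal E 4, Proposal F 11. Proposal C eliminated.
Round 3: Proposal A 13, Proposal D 10, Proposal E 4, Proposal F 11. Proposal E eliminated.
Round 4: Proposal A 13, Proposal D 14, Proposal F 11. Proposal F eliminated.
Round 5: Proposal A 13, Proposal D 25. Proposal D has a majority (≥20).

Proposal D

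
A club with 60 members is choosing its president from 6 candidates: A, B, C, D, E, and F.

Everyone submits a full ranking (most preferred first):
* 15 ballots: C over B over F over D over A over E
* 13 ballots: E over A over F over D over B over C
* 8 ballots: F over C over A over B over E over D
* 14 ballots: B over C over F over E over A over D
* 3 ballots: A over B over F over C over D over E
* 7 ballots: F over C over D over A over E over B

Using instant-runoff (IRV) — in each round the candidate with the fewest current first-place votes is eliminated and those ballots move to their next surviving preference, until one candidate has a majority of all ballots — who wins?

B

Round 1: A 3, B 14, C 15, D 0, E 13, F 15. D eliminated.
Round 2: A 3, B 14, C 15, E 13, F 15. A eliminated.
Round 3: B 17, C 15, E 13, F 15. E eliminated.
Round 4: B 17, C 15, F 28. C eliminated.
Round 5: B 32, F 28. B has a majority (≥31).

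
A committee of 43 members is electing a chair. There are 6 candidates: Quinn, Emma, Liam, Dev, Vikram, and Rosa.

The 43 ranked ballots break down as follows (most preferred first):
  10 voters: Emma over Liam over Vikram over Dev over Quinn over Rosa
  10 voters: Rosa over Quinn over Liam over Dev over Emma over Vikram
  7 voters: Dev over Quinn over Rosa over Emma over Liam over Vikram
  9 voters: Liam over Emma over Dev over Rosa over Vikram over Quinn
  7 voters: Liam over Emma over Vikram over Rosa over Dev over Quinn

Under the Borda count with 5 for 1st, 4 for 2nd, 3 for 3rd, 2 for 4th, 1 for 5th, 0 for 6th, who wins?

Liam

Quinn: 10×1 + 10×4 + 7×4 + 9×0 + 7×0 = 78
Emma: 10×5 + 10×1 + 7×2 + 9×4 + 7×4 = 138
Liam: 10×4 + 10×3 + 7×1 + 9×5 + 7×5 = 157
Dev: 10×2 + 10×2 + 7×5 + 9×3 + 7×1 = 109
Vikram: 10×3 + 10×0 + 7×0 + 9×1 + 7×3 = 60
Rosa: 10×0 + 10×5 + 7×3 + 9×2 + 7×2 = 103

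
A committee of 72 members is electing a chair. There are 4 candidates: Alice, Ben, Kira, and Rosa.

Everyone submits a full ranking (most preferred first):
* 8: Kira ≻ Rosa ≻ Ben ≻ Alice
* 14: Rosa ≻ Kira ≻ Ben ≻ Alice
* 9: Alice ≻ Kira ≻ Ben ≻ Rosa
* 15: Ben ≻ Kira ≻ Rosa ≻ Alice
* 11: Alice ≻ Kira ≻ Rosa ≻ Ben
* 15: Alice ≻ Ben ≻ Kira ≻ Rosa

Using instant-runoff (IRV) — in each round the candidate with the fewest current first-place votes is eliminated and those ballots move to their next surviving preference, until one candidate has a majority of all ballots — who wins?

Round 1: Alice 35, Ben 15, Kira 8, Rosa 14. Kira eliminated.
Round 2: Alice 35, Ben 15, Rosa 22. Ben eliminated.
Round 3: Alice 35, Rosa 37. Rosa has a majority (≥37).

Rosa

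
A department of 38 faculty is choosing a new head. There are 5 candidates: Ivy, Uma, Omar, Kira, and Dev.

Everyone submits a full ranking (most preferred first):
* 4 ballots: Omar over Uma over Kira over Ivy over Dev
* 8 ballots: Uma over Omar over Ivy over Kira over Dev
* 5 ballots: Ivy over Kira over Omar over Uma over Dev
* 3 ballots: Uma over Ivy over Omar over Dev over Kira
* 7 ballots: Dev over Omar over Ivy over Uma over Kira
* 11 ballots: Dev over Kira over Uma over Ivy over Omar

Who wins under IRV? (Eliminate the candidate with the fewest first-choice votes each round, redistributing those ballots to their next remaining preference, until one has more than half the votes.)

Uma

Round 1: Ivy 5, Uma 11, Omar 4, Kira 0, Dev 18. Kira eliminated.
Round 2: Ivy 5, Uma 11, Omar 4, Dev 18. Omar eliminated.
Round 3: Ivy 5, Uma 15, Dev 18. Ivy eliminated.
Round 4: Uma 20, Dev 18. Uma has a majority (≥20).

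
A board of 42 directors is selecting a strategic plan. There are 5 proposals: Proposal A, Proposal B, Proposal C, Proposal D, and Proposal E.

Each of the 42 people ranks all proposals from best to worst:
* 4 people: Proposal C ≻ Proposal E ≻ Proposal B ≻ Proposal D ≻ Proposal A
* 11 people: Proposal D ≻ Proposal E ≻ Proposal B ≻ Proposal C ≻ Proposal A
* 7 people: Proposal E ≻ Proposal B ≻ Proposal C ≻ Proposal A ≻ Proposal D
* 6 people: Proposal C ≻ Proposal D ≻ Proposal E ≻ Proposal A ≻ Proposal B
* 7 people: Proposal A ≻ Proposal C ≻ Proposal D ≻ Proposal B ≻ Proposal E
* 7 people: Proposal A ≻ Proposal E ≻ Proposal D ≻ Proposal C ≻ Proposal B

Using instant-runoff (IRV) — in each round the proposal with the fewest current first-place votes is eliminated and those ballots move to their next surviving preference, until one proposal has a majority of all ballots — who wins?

Proposal C

Round 1: Proposal A 14, Proposal B 0, Proposal C 10, Proposal D 11, Proposal E 7. Proposal B eliminated.
Round 2: Proposal A 14, Proposal C 10, Proposal D 11, Proposal E 7. Proposal E eliminated.
Round 3: Proposal A 14, Proposal C 17, Proposal D 11. Proposal D eliminated.
Round 4: Proposal A 14, Proposal C 28. Proposal C has a majority (≥22).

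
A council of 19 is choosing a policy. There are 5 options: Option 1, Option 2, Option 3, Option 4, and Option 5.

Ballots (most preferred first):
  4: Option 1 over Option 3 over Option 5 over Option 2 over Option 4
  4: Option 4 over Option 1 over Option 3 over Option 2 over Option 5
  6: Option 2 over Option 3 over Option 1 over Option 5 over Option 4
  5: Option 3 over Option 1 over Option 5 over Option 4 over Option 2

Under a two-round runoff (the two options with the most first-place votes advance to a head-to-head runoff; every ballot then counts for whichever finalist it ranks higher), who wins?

Option 3

Round 1 first-place votes: Option 1 4, Option 2 6, Option 3 5, Option 4 4, Option 5 0. Option 2 and Option 3 advance.
Runoff: Option 2 is ranked above Option 3 on 6 ballots, Option 3 above Option 2 on 13.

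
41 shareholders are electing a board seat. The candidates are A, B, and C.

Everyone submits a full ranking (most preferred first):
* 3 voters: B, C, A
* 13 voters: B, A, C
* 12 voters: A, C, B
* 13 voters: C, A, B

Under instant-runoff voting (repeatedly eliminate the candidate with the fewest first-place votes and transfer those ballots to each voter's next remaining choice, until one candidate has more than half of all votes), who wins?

Round 1: A 12, B 16, C 13. A eliminated.
Round 2: B 16, C 25. C has a majority (≥21).

C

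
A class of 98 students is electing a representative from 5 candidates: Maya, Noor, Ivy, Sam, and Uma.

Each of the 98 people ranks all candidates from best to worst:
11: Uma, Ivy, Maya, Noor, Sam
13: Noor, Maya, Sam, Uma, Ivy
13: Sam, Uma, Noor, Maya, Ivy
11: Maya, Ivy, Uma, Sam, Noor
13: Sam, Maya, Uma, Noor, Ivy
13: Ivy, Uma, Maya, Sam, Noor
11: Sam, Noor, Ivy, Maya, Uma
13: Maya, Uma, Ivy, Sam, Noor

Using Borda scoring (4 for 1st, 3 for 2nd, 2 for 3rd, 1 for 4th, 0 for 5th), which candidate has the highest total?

Maya: 11×2 + 13×3 + 13×1 + 11×4 + 13×3 + 13×2 + 11×1 + 13×4 = 246
Noor: 11×1 + 13×4 + 13×2 + 11×0 + 13×1 + 13×0 + 11×3 + 13×0 = 135
Ivy: 11×3 + 13×0 + 13×0 + 11×3 + 13×0 + 13×4 + 11×2 + 13×2 = 166
Sam: 11×0 + 13×2 + 13×4 + 11×1 + 13×4 + 13×1 + 11×4 + 13×1 = 211
Uma: 11×4 + 13×1 + 13×3 + 11×2 + 13×2 + 13×3 + 11×0 + 13×3 = 222

Maya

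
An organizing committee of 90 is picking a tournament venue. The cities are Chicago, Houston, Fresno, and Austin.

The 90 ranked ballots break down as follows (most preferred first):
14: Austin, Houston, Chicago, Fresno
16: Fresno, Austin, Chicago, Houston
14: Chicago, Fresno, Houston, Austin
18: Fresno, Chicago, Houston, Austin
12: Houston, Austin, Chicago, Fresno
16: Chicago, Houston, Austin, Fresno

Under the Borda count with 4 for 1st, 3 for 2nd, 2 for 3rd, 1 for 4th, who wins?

Chicago

Chicago: 14×2 + 16×2 + 14×4 + 18×3 + 12×2 + 16×4 = 258
Houston: 14×3 + 16×1 + 14×2 + 18×2 + 12×4 + 16×3 = 218
Fresno: 14×1 + 16×4 + 14×3 + 18×4 + 12×1 + 16×1 = 220
Austin: 14×4 + 16×3 + 14×1 + 18×1 + 12×3 + 16×2 = 204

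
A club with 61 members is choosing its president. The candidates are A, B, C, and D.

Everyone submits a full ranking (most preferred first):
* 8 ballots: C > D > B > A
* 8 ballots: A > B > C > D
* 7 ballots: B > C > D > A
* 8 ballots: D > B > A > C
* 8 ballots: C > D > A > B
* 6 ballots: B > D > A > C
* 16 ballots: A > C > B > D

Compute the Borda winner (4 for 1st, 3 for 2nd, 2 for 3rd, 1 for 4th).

C

A: 8×1 + 8×4 + 7×1 + 8×2 + 8×2 + 6×2 + 16×4 = 155
B: 8×2 + 8×3 + 7×4 + 8×3 + 8×1 + 6×4 + 16×2 = 156
C: 8×4 + 8×2 + 7×3 + 8×1 + 8×4 + 6×1 + 16×3 = 163
D: 8×3 + 8×1 + 7×2 + 8×4 + 8×3 + 6×3 + 16×1 = 136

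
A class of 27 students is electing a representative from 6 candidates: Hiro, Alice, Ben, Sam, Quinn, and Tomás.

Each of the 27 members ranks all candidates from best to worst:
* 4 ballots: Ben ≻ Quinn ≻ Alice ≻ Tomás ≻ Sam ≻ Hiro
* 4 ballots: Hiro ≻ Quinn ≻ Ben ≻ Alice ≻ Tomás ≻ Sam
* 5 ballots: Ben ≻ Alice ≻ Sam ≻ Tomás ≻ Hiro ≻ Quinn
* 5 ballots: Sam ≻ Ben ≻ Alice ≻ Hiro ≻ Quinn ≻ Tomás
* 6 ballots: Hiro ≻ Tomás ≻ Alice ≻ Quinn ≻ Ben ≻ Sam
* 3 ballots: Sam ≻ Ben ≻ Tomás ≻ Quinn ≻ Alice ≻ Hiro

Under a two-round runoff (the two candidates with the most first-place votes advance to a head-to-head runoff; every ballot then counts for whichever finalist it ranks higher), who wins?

Round 1 first-place votes: Hiro 10, Alice 0, Ben 9, Sam 8, Quinn 0, Tomás 0. Hiro and Ben advance.
Runoff: Hiro is ranked above Ben on 10 ballots, Ben above Hiro on 17.

Ben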